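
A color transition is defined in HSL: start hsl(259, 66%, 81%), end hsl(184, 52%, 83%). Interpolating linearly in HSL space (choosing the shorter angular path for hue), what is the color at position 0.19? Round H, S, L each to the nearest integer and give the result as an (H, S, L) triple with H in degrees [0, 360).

Hue arc: Δh = 184 − 259 = -75° (|Δh| ≤ 180, already the shorter path).
H = 259 + 0.19 × (-75) = 244.75 → 245°
S = 66 + 0.19 × (52 − 66) = 63.34 → 63%
L = 81 + 0.19 × (83 − 81) = 81.38 → 81%

(245, 63, 81)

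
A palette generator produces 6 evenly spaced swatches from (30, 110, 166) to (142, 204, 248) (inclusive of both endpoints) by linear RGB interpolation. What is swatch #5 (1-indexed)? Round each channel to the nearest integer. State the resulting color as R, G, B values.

(120, 185, 232)

With 6 swatches and endpoints inclusive, swatch 5 sits at t = (5 − 1)/(6 − 1) = 4/5 ≈ 0.8.
R = 30 + 0.8 × (142 − 30) = 119.6 → 120
G = 110 + 0.8 × (204 − 110) = 185.2 → 185
B = 166 + 0.8 × (248 − 166) = 231.6 → 232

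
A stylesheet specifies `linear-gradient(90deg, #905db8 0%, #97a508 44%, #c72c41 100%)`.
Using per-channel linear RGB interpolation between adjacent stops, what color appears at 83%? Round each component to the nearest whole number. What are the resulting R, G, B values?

(184, 81, 48)

83% lies between the 44% and 100% stops, so the local fraction is t = (83 − 44)/(100 − 44) = 39/56 ≈ 0.6964.
#97a508 → (151, 165, 8); #c72c41 → (199, 44, 65).
R = 151 + 0.6964 × (199 − 151) = 184.427 → 184
G = 165 + 0.6964 × (44 − 165) = 80.736 → 81
B = 8 + 0.6964 × (65 − 8) = 47.695 → 48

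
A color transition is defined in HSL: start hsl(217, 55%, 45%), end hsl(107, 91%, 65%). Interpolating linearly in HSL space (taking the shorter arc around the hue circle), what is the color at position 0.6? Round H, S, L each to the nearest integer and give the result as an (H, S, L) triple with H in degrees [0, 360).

(151, 77, 57)

Hue arc: Δh = 107 − 217 = -110° (|Δh| ≤ 180, already the shorter path).
H = 217 + 0.6 × (-110) = 151 → 151°
S = 55 + 0.6 × (91 − 55) = 76.6 → 77%
L = 45 + 0.6 × (65 − 45) = 57 → 57%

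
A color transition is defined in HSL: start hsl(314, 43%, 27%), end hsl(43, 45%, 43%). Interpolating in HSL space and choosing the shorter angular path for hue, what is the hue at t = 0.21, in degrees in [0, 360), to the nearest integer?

Hue: 43 − 314 = -271°, but |-271| > 180 so the shorter arc goes the other way: Δh = -271 + 360 = 89°.
H = 314 + 0.21 × (89) = 332.69 → 333°

333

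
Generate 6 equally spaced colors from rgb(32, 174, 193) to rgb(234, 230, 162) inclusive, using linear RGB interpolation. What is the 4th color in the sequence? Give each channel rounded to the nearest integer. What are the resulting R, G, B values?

With 6 swatches and endpoints inclusive, swatch 4 sits at t = (4 − 1)/(6 − 1) = 3/5 ≈ 0.6.
R = 32 + 0.6 × (234 − 32) = 153.2 → 153
G = 174 + 0.6 × (230 − 174) = 207.6 → 208
B = 193 + 0.6 × (162 − 193) = 174.4 → 174

(153, 208, 174)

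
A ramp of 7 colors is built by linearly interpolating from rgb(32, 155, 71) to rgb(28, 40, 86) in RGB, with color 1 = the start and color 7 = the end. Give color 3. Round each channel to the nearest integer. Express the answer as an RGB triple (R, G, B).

With 7 swatches and endpoints inclusive, swatch 3 sits at t = (3 − 1)/(7 − 1) = 2/6 ≈ 0.3333.
R = 32 + 0.3333 × (28 − 32) = 30.667 → 31
G = 155 + 0.3333 × (40 − 155) = 116.671 → 117
B = 71 + 0.3333 × (86 − 71) = 75.999 → 76

(31, 117, 76)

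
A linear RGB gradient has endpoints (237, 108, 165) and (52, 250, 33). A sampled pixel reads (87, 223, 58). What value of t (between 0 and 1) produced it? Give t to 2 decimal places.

Invert the lerp on the R channel (largest span, 185): t = (87 − 237) / (52 − 237) = -150/-185 = 0.81081.
Check on G: (223 − 108)/(250 − 108) = 0.8099 ✓

0.81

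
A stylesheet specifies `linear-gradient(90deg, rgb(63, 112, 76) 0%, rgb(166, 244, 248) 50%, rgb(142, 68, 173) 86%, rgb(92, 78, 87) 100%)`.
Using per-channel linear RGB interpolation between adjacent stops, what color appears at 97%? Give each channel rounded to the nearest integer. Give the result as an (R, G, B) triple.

(103, 76, 105)

97% lies between the 86% and 100% stops, so the local fraction is t = (97 − 86)/(100 − 86) = 11/14 ≈ 0.7857.
R = 142 + 0.7857 × (92 − 142) = 102.715 → 103
G = 68 + 0.7857 × (78 − 68) = 75.857 → 76
B = 173 + 0.7857 × (87 − 173) = 105.43 → 105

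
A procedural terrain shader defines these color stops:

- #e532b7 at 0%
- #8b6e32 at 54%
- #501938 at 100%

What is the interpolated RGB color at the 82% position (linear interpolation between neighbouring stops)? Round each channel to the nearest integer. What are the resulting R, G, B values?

(103, 58, 54)

82% lies between the 54% and 100% stops, so the local fraction is t = (82 − 54)/(100 − 54) = 28/46 ≈ 0.6087.
#8b6e32 → (139, 110, 50); #501938 → (80, 25, 56).
R = 139 + 0.6087 × (80 − 139) = 103.087 → 103
G = 110 + 0.6087 × (25 − 110) = 58.261 → 58
B = 50 + 0.6087 × (56 − 50) = 53.652 → 54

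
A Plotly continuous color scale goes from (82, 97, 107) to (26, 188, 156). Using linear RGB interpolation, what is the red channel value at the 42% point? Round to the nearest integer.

R = 82 + 0.42 × (26 − 82) = 58.48 → 58

58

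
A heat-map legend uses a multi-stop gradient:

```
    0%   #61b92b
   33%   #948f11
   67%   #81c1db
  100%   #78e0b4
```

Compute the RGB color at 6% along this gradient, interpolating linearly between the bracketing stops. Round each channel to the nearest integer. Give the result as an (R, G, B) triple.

6% lies between the 0% and 33% stops, so the local fraction is t = (6 − 0)/(33 − 0) = 6/33 ≈ 0.1818.
#61b92b → (97, 185, 43); #948f11 → (148, 143, 17).
R = 97 + 0.1818 × (148 − 97) = 106.272 → 106
G = 185 + 0.1818 × (143 − 185) = 177.364 → 177
B = 43 + 0.1818 × (17 − 43) = 38.273 → 38

(106, 177, 38)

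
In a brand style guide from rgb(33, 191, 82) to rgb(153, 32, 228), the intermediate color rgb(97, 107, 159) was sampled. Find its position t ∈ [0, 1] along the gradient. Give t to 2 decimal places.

0.53

Invert the lerp on the G channel (largest span, 159): t = (107 − 191) / (32 − 191) = -84/-159 = 0.5283.
Check on R: (97 − 33)/(153 − 33) = 0.5333 ✓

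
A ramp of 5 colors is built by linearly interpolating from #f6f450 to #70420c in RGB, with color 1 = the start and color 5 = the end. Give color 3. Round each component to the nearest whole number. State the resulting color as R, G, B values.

With 5 swatches and endpoints inclusive, swatch 3 sits at t = (3 − 1)/(5 − 1) = 2/4 ≈ 0.5.
#f6f450 → (246, 244, 80); #70420c → (112, 66, 12).
R = 246 + 0.5 × (112 − 246) = 179 → 179
G = 244 + 0.5 × (66 − 244) = 155 → 155
B = 80 + 0.5 × (12 − 80) = 46 → 46

(179, 155, 46)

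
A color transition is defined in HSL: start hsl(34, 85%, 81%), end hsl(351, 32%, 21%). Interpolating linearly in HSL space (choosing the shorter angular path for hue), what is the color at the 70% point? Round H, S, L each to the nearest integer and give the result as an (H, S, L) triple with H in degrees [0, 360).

Hue: 351 − 34 = 317°, but |317| > 180 so the shorter arc goes the other way: Δh = 317 − 360 = -43°.
H = 34 + 0.7 × (-43) = 3.9 → 4°
S = 85 + 0.7 × (32 − 85) = 47.9 → 48%
L = 81 + 0.7 × (21 − 81) = 39 → 39%

(4, 48, 39)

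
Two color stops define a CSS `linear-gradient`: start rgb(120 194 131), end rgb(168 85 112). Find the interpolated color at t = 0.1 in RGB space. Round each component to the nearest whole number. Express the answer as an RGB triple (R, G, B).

R = 120 + 0.1 × (168 − 120) = 120 + 0.1 × 48 = 124.8 → 125
G = 194 + 0.1 × (85 − 194) = 194 + 0.1 × -109 = 183.1 → 183
B = 131 + 0.1 × (112 − 131) = 131 + 0.1 × -19 = 129.1 → 129

(125, 183, 129)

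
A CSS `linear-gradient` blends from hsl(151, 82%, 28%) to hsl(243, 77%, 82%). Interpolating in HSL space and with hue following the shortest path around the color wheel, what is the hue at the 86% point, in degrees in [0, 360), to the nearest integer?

230

Hue arc: Δh = 243 − 151 = 92° (|Δh| ≤ 180, already the shorter path).
H = 151 + 0.86 × (92) = 230.12 → 230°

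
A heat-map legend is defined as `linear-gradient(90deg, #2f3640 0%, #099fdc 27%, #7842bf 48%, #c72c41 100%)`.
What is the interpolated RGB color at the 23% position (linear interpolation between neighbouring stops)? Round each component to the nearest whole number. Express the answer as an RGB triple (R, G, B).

(15, 143, 197)

23% lies between the 0% and 27% stops, so the local fraction is t = (23 − 0)/(27 − 0) = 23/27 ≈ 0.8519.
#2f3640 → (47, 54, 64); #099fdc → (9, 159, 220).
R = 47 + 0.8519 × (9 − 47) = 14.628 → 15
G = 54 + 0.8519 × (159 − 54) = 143.45 → 143
B = 64 + 0.8519 × (220 − 64) = 196.896 → 197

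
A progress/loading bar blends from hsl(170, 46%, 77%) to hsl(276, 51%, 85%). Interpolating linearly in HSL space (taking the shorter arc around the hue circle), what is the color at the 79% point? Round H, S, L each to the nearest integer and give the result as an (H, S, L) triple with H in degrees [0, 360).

Hue arc: Δh = 276 − 170 = 106° (|Δh| ≤ 180, already the shorter path).
H = 170 + 0.79 × (106) = 253.74 → 254°
S = 46 + 0.79 × (51 − 46) = 49.95 → 50%
L = 77 + 0.79 × (85 − 77) = 83.32 → 83%

(254, 50, 83)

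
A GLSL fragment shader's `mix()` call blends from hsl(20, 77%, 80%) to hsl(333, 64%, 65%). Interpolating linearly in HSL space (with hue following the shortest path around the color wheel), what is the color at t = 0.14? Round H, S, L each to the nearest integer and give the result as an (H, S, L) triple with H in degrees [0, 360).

(13, 75, 78)

Hue: 333 − 20 = 313°, but |313| > 180 so the shorter arc goes the other way: Δh = 313 − 360 = -47°.
H = 20 + 0.14 × (-47) = 13.42 → 13°
S = 77 + 0.14 × (64 − 77) = 75.18 → 75%
L = 80 + 0.14 × (65 − 80) = 77.9 → 78%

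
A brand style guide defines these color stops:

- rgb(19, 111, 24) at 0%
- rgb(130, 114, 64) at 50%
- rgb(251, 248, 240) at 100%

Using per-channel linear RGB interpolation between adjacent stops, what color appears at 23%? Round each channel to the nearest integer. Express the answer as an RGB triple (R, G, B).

23% lies between the 0% and 50% stops, so the local fraction is t = (23 − 0)/(50 − 0) = 23/50 ≈ 0.46.
R = 19 + 0.46 × (130 − 19) = 70.06 → 70
G = 111 + 0.46 × (114 − 111) = 112.38 → 112
B = 24 + 0.46 × (64 − 24) = 42.4 → 42

(70, 112, 42)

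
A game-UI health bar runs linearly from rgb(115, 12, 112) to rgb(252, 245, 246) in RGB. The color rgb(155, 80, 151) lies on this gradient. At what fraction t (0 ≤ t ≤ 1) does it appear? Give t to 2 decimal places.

0.29

Invert the lerp on the G channel (largest span, 233): t = (80 − 12) / (245 − 12) = 68/233 = 0.29185.
Check on R: (155 − 115)/(252 − 115) = 0.292 ✓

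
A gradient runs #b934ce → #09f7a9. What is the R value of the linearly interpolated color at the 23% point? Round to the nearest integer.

145

R₁ = 185 (from #b934ce), R₂ = 9 (from #09f7a9).
R = 185 + 0.23 × (9 − 185) = 144.52 → 145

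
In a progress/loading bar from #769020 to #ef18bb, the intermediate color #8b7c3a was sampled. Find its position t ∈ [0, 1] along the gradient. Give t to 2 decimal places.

Invert the lerp on the B channel (largest span, 155): t = (58 − 32) / (187 − 32) = 26/155 = 0.16774.
Check on R: (139 − 118)/(239 − 118) = 0.1736 ✓

0.17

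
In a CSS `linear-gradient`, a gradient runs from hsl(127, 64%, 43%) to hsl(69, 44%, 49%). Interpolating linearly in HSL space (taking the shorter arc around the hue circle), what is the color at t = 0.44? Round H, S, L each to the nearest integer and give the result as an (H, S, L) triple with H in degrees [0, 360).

Hue arc: Δh = 69 − 127 = -58° (|Δh| ≤ 180, already the shorter path).
H = 127 + 0.44 × (-58) = 101.48 → 101°
S = 64 + 0.44 × (44 − 64) = 55.2 → 55%
L = 43 + 0.44 × (49 − 43) = 45.64 → 46%

(101, 55, 46)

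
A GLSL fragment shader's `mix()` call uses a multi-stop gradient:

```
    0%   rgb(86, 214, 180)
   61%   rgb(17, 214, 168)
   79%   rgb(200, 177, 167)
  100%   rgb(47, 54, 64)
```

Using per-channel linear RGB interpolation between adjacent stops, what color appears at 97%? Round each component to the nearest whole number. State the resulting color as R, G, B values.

(69, 72, 79)

97% lies between the 79% and 100% stops, so the local fraction is t = (97 − 79)/(100 − 79) = 18/21 ≈ 0.8571.
R = 200 + 0.8571 × (47 − 200) = 68.864 → 69
G = 177 + 0.8571 × (54 − 177) = 71.577 → 72
B = 167 + 0.8571 × (64 − 167) = 78.719 → 79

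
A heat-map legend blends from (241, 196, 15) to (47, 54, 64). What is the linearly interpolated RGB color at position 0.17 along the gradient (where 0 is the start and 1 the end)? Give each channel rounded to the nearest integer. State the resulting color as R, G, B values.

R = 241 + 0.17 × (47 − 241) = 241 + 0.17 × -194 = 208.02 → 208
G = 196 + 0.17 × (54 − 196) = 196 + 0.17 × -142 = 171.86 → 172
B = 15 + 0.17 × (64 − 15) = 15 + 0.17 × 49 = 23.33 → 23
So the blended color is (208, 172, 23), about #d0ac17.

(208, 172, 23)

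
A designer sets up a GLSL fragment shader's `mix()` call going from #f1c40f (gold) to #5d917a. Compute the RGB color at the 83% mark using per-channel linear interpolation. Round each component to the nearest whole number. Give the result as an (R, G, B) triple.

(118, 154, 104)

#f1c40f → (241, 196, 15); #5d917a → (93, 145, 122).
83% corresponds to t = 0.83.
R = 241 + 0.83 × (93 − 241) = 241 + 0.83 × -148 = 118.16 → 118
G = 196 + 0.83 × (145 − 196) = 196 + 0.83 × -51 = 153.67 → 154
B = 15 + 0.83 × (122 − 15) = 15 + 0.83 × 107 = 103.81 → 104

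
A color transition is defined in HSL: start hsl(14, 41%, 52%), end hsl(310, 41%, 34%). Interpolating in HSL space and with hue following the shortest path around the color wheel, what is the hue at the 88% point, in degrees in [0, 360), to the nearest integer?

Hue: 310 − 14 = 296°, but |296| > 180 so the shorter arc goes the other way: Δh = 296 − 360 = -64°.
H = 14 + 0.88 × (-64) = -42.32 → -42 → -42 mod 360 = 318°

318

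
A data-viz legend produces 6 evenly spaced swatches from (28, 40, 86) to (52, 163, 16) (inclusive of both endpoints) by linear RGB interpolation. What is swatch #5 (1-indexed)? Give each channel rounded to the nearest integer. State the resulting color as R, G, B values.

With 6 swatches and endpoints inclusive, swatch 5 sits at t = (5 − 1)/(6 − 1) = 4/5 ≈ 0.8.
R = 28 + 0.8 × (52 − 28) = 47.2 → 47
G = 40 + 0.8 × (163 − 40) = 138.4 → 138
B = 86 + 0.8 × (16 − 86) = 30 → 30

(47, 138, 30)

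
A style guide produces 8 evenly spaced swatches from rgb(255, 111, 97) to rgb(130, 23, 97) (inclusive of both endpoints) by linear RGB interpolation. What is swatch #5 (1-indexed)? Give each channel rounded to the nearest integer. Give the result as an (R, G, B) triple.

(184, 61, 97)

With 8 swatches and endpoints inclusive, swatch 5 sits at t = (5 − 1)/(8 − 1) = 4/7 ≈ 0.5714.
R = 255 + 0.5714 × (130 − 255) = 183.575 → 184
G = 111 + 0.5714 × (23 − 111) = 60.717 → 61
B = 97 + 0.5714 × (97 − 97) = 97 → 97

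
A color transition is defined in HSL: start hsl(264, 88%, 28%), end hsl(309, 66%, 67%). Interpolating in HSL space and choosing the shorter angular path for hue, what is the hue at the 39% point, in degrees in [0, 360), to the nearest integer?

Hue arc: Δh = 309 − 264 = 45° (|Δh| ≤ 180, already the shorter path).
H = 264 + 0.39 × (45) = 281.55 → 282°

282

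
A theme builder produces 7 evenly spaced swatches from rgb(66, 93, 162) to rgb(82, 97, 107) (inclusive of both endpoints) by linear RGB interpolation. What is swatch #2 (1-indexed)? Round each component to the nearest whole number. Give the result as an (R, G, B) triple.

With 7 swatches and endpoints inclusive, swatch 2 sits at t = (2 − 1)/(7 − 1) = 1/6 ≈ 0.1667.
R = 66 + 0.1667 × (82 − 66) = 68.667 → 69
G = 93 + 0.1667 × (97 − 93) = 93.667 → 94
B = 162 + 0.1667 × (107 − 162) = 152.832 → 153

(69, 94, 153)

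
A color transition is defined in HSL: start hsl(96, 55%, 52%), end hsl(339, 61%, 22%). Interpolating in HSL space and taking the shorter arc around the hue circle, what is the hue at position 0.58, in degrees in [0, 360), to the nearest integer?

Hue: 339 − 96 = 243°, but |243| > 180 so the shorter arc goes the other way: Δh = 243 − 360 = -117°.
H = 96 + 0.58 × (-117) = 28.14 → 28°

28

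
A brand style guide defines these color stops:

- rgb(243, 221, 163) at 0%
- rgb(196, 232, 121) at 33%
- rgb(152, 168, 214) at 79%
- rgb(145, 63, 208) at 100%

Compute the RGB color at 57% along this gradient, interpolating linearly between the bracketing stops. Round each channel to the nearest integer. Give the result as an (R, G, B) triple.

(173, 199, 170)

57% lies between the 33% and 79% stops, so the local fraction is t = (57 − 33)/(79 − 33) = 24/46 ≈ 0.5217.
R = 196 + 0.5217 × (152 − 196) = 173.045 → 173
G = 232 + 0.5217 × (168 − 232) = 198.611 → 199
B = 121 + 0.5217 × (214 − 121) = 169.518 → 170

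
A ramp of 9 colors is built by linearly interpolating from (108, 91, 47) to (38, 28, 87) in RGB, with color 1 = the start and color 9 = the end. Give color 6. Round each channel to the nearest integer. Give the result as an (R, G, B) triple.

(64, 52, 72)

With 9 swatches and endpoints inclusive, swatch 6 sits at t = (6 − 1)/(9 − 1) = 5/8 ≈ 0.625.
R = 108 + 0.625 × (38 − 108) = 64.25 → 64
G = 91 + 0.625 × (28 − 91) = 51.625 → 52
B = 47 + 0.625 × (87 − 47) = 72 → 72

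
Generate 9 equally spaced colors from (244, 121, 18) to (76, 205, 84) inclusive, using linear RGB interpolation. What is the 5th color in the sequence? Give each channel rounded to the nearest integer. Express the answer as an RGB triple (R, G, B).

With 9 swatches and endpoints inclusive, swatch 5 sits at t = (5 − 1)/(9 − 1) = 4/8 ≈ 0.5.
R = 244 + 0.5 × (76 − 244) = 160 → 160
G = 121 + 0.5 × (205 − 121) = 163 → 163
B = 18 + 0.5 × (84 − 18) = 51 → 51

(160, 163, 51)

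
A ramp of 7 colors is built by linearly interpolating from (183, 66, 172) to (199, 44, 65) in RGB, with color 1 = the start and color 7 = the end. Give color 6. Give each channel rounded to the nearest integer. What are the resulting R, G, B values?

(196, 48, 83)

With 7 swatches and endpoints inclusive, swatch 6 sits at t = (6 − 1)/(7 − 1) = 5/6 ≈ 0.8333.
R = 183 + 0.8333 × (199 − 183) = 196.333 → 196
G = 66 + 0.8333 × (44 − 66) = 47.667 → 48
B = 172 + 0.8333 × (65 − 172) = 82.837 → 83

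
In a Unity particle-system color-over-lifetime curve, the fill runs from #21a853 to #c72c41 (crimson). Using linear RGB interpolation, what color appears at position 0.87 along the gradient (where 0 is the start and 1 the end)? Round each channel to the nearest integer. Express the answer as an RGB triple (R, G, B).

(177, 60, 67)

#21a853 → (33, 168, 83); #c72c41 → (199, 44, 65).
R = 33 + 0.87 × (199 − 33) = 33 + 0.87 × 166 = 177.42 → 177
G = 168 + 0.87 × (44 − 168) = 168 + 0.87 × -124 = 60.12 → 60
B = 83 + 0.87 × (65 − 83) = 83 + 0.87 × -18 = 67.34 → 67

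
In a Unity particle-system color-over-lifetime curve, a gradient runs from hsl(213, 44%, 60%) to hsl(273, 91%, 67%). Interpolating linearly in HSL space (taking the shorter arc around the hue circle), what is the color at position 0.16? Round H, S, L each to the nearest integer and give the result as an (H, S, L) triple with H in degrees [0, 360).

Hue arc: Δh = 273 − 213 = 60° (|Δh| ≤ 180, already the shorter path).
H = 213 + 0.16 × (60) = 222.6 → 223°
S = 44 + 0.16 × (91 − 44) = 51.52 → 52%
L = 60 + 0.16 × (67 − 60) = 61.12 → 61%

(223, 52, 61)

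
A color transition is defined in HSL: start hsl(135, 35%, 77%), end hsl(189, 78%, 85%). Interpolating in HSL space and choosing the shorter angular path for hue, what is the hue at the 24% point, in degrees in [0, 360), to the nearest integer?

148

Hue arc: Δh = 189 − 135 = 54° (|Δh| ≤ 180, already the shorter path).
H = 135 + 0.24 × (54) = 147.96 → 148°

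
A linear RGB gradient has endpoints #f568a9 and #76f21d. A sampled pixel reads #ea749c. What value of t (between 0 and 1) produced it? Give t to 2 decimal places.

0.09

Invert the lerp on the B channel (largest span, 140): t = (156 − 169) / (29 − 169) = -13/-140 = 0.092857.
Check on R: (234 − 245)/(118 − 245) = 0.08661 ✓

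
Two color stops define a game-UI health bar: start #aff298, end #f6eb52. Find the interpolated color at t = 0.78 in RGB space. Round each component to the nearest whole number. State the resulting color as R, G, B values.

#aff298 → (175, 242, 152); #f6eb52 → (246, 235, 82).
R = 175 + 0.78 × (246 − 175) = 175 + 0.78 × 71 = 230.38 → 230
G = 242 + 0.78 × (235 − 242) = 242 + 0.78 × -7 = 236.54 → 237
B = 152 + 0.78 × (82 − 152) = 152 + 0.78 × -70 = 97.4 → 97

(230, 237, 97)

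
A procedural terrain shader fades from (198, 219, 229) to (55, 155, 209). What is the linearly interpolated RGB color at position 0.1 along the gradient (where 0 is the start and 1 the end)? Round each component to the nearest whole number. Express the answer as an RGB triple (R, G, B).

R = 198 + 0.1 × (55 − 198) = 198 + 0.1 × -143 = 183.7 → 184
G = 219 + 0.1 × (155 − 219) = 219 + 0.1 × -64 = 212.6 → 213
B = 229 + 0.1 × (209 − 229) = 229 + 0.1 × -20 = 227 → 227
So the blended color is (184, 213, 227), about #b8d5e3.

(184, 213, 227)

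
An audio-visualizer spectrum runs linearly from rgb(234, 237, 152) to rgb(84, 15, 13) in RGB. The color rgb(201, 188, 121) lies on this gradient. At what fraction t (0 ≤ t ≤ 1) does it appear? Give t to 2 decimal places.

0.22

Invert the lerp on the G channel (largest span, 222): t = (188 − 237) / (15 − 237) = -49/-222 = 0.22072.
Check on R: (201 − 234)/(84 − 234) = 0.22 ✓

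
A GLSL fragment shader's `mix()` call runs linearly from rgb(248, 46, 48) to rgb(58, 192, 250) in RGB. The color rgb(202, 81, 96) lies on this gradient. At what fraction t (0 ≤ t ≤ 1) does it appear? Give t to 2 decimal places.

0.24

Invert the lerp on the B channel (largest span, 202): t = (96 − 48) / (250 − 48) = 48/202 = 0.23762.
Check on R: (202 − 248)/(58 − 248) = 0.2421 ✓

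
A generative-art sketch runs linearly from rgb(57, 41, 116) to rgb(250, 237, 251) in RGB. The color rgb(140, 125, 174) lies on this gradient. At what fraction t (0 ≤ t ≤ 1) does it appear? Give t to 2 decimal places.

0.43

Invert the lerp on the G channel (largest span, 196): t = (125 − 41) / (237 − 41) = 84/196 = 0.42857.
Check on R: (140 − 57)/(250 − 57) = 0.4301 ✓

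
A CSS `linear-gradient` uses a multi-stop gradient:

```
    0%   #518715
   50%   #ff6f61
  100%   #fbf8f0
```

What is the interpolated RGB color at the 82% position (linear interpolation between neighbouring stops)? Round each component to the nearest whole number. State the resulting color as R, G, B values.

(252, 199, 189)

82% lies between the 50% and 100% stops, so the local fraction is t = (82 − 50)/(100 − 50) = 32/50 ≈ 0.64.
#ff6f61 → (255, 111, 97); #fbf8f0 → (251, 248, 240).
R = 255 + 0.64 × (251 − 255) = 252.44 → 252
G = 111 + 0.64 × (248 − 111) = 198.68 → 199
B = 97 + 0.64 × (240 − 97) = 188.52 → 189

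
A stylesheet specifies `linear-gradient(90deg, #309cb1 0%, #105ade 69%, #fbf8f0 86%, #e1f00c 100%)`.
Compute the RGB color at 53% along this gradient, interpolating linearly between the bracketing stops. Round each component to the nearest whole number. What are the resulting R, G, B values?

(23, 105, 212)

53% lies between the 0% and 69% stops, so the local fraction is t = (53 − 0)/(69 − 0) = 53/69 ≈ 0.7681.
#309cb1 → (48, 156, 177); #105ade → (16, 90, 222).
R = 48 + 0.7681 × (16 − 48) = 23.421 → 23
G = 156 + 0.7681 × (90 − 156) = 105.305 → 105
B = 177 + 0.7681 × (222 − 177) = 211.565 → 212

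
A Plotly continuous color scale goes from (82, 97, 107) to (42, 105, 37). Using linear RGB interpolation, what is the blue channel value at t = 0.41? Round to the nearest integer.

B = 107 + 0.41 × (37 − 107) = 78.3 → 78

78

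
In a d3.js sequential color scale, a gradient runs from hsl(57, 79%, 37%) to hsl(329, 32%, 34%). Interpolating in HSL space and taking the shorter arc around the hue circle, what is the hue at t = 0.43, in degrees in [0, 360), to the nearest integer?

19

Hue: 329 − 57 = 272°, but |272| > 180 so the shorter arc goes the other way: Δh = 272 − 360 = -88°.
H = 57 + 0.43 × (-88) = 19.16 → 19°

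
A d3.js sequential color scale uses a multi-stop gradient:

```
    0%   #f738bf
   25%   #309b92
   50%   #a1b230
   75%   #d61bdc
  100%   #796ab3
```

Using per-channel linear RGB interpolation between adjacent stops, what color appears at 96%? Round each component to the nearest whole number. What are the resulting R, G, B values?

96% lies between the 75% and 100% stops, so the local fraction is t = (96 − 75)/(100 − 75) = 21/25 ≈ 0.84.
#d61bdc → (214, 27, 220); #796ab3 → (121, 106, 179).
R = 214 + 0.84 × (121 − 214) = 135.88 → 136
G = 27 + 0.84 × (106 − 27) = 93.36 → 93
B = 220 + 0.84 × (179 − 220) = 185.56 → 186

(136, 93, 186)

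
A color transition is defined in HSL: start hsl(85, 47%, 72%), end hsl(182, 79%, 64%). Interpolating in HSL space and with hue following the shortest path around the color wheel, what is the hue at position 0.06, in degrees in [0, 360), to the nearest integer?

91

Hue arc: Δh = 182 − 85 = 97° (|Δh| ≤ 180, already the shorter path).
H = 85 + 0.06 × (97) = 90.82 → 91°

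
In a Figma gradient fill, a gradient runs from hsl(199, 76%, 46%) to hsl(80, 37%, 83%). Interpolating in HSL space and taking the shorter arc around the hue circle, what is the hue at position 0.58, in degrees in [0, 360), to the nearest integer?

130

Hue arc: Δh = 80 − 199 = -119° (|Δh| ≤ 180, already the shorter path).
H = 199 + 0.58 × (-119) = 129.98 → 130°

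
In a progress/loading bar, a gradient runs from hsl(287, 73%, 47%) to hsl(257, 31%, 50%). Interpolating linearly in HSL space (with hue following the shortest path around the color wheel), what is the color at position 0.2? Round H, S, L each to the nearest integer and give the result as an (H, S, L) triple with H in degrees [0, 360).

(281, 65, 48)

Hue arc: Δh = 257 − 287 = -30° (|Δh| ≤ 180, already the shorter path).
H = 287 + 0.2 × (-30) = 281 → 281°
S = 73 + 0.2 × (31 − 73) = 64.6 → 65%
L = 47 + 0.2 × (50 − 47) = 47.6 → 48%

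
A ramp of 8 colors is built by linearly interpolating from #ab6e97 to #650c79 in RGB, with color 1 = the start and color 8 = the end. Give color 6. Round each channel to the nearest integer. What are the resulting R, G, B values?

(121, 40, 130)

With 8 swatches and endpoints inclusive, swatch 6 sits at t = (6 − 1)/(8 − 1) = 5/7 ≈ 0.7143.
#ab6e97 → (171, 110, 151); #650c79 → (101, 12, 121).
R = 171 + 0.7143 × (101 − 171) = 120.999 → 121
G = 110 + 0.7143 × (12 − 110) = 39.999 → 40
B = 151 + 0.7143 × (121 − 151) = 129.571 → 130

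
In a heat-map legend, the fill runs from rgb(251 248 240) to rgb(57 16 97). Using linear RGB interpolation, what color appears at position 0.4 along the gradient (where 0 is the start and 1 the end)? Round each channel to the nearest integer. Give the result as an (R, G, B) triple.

R = 251 + 0.4 × (57 − 251) = 251 + 0.4 × -194 = 173.4 → 173
G = 248 + 0.4 × (16 − 248) = 248 + 0.4 × -232 = 155.2 → 155
B = 240 + 0.4 × (97 − 240) = 240 + 0.4 × -143 = 182.8 → 183

(173, 155, 183)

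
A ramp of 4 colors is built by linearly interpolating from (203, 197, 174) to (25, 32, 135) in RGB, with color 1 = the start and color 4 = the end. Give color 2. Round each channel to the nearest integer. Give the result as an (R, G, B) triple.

With 4 swatches and endpoints inclusive, swatch 2 sits at t = (2 − 1)/(4 − 1) = 1/3 ≈ 0.3333.
R = 203 + 0.3333 × (25 − 203) = 143.673 → 144
G = 197 + 0.3333 × (32 − 197) = 142.006 → 142
B = 174 + 0.3333 × (135 − 174) = 161.001 → 161

(144, 142, 161)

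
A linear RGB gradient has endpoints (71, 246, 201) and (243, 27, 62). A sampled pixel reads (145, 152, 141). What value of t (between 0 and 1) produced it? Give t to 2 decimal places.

0.43

Invert the lerp on the G channel (largest span, 219): t = (152 − 246) / (27 − 246) = -94/-219 = 0.42922.
Check on R: (145 − 71)/(243 − 71) = 0.4302 ✓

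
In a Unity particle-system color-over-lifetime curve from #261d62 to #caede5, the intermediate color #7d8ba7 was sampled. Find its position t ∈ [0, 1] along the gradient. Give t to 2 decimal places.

0.53

Invert the lerp on the G channel (largest span, 208): t = (139 − 29) / (237 − 29) = 110/208 = 0.52885.
Check on R: (125 − 38)/(202 − 38) = 0.5305 ✓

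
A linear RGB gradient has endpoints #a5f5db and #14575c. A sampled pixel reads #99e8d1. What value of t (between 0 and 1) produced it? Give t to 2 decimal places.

0.08

Invert the lerp on the G channel (largest span, 158): t = (232 − 245) / (87 − 245) = -13/-158 = 0.082278.
Check on R: (153 − 165)/(20 − 165) = 0.08276 ✓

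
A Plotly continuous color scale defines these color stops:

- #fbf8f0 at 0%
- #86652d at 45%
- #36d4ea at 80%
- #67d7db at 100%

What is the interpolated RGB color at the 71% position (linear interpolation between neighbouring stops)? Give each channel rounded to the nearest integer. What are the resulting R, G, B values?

71% lies between the 45% and 80% stops, so the local fraction is t = (71 − 45)/(80 − 45) = 26/35 ≈ 0.7429.
#86652d → (134, 101, 45); #36d4ea → (54, 212, 234).
R = 134 + 0.7429 × (54 − 134) = 74.568 → 75
G = 101 + 0.7429 × (212 − 101) = 183.462 → 183
B = 45 + 0.7429 × (234 − 45) = 185.408 → 185

(75, 183, 185)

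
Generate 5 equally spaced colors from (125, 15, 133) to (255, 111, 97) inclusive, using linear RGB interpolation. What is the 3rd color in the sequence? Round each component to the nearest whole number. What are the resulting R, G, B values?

(190, 63, 115)

With 5 swatches and endpoints inclusive, swatch 3 sits at t = (3 − 1)/(5 − 1) = 2/4 ≈ 0.5.
R = 125 + 0.5 × (255 − 125) = 190 → 190
G = 15 + 0.5 × (111 − 15) = 63 → 63
B = 133 + 0.5 × (97 − 133) = 115 → 115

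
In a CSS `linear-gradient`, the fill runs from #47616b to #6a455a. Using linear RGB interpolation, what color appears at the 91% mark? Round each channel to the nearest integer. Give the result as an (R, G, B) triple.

(103, 72, 92)

#47616b → (71, 97, 107); #6a455a → (106, 69, 90).
91% corresponds to t = 0.91.
R = 71 + 0.91 × (106 − 71) = 71 + 0.91 × 35 = 102.85 → 103
G = 97 + 0.91 × (69 − 97) = 97 + 0.91 × -28 = 71.52 → 72
B = 107 + 0.91 × (90 − 107) = 107 + 0.91 × -17 = 91.53 → 92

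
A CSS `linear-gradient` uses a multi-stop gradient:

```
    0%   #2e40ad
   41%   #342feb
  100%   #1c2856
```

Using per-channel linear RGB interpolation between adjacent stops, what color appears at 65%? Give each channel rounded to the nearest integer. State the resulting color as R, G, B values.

(42, 44, 174)

65% lies between the 41% and 100% stops, so the local fraction is t = (65 − 41)/(100 − 41) = 24/59 ≈ 0.4068.
#342feb → (52, 47, 235); #1c2856 → (28, 40, 86).
R = 52 + 0.4068 × (28 − 52) = 42.237 → 42
G = 47 + 0.4068 × (40 − 47) = 44.152 → 44
B = 235 + 0.4068 × (86 − 235) = 174.387 → 174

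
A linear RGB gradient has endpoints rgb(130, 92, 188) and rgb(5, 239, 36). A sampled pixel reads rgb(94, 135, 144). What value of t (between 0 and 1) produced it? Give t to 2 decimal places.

Invert the lerp on the B channel (largest span, 152): t = (144 − 188) / (36 − 188) = -44/-152 = 0.28947.
Check on R: (94 − 130)/(5 − 130) = 0.288 ✓

0.29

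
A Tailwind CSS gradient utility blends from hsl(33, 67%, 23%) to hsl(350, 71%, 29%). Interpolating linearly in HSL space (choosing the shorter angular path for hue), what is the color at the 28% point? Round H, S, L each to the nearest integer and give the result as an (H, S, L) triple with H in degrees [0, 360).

Hue: 350 − 33 = 317°, but |317| > 180 so the shorter arc goes the other way: Δh = 317 − 360 = -43°.
H = 33 + 0.28 × (-43) = 20.96 → 21°
S = 67 + 0.28 × (71 − 67) = 68.12 → 68%
L = 23 + 0.28 × (29 − 23) = 24.68 → 25%

(21, 68, 25)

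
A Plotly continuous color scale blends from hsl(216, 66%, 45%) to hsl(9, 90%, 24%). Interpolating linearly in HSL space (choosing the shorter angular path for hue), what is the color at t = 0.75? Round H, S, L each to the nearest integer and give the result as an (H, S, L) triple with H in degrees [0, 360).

(331, 84, 29)

Hue: 9 − 216 = -207°, but |-207| > 180 so the shorter arc goes the other way: Δh = -207 + 360 = 153°.
H = 216 + 0.75 × (153) = 330.75 → 331°
S = 66 + 0.75 × (90 − 66) = 84 → 84%
L = 45 + 0.75 × (24 − 45) = 29.25 → 29%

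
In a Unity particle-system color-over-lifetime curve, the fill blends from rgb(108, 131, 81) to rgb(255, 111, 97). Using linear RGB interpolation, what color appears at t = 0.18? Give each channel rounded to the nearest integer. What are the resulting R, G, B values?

(134, 127, 84)

R = 108 + 0.18 × (255 − 108) = 108 + 0.18 × 147 = 134.46 → 134
G = 131 + 0.18 × (111 − 131) = 131 + 0.18 × -20 = 127.4 → 127
B = 81 + 0.18 × (97 − 81) = 81 + 0.18 × 16 = 83.88 → 84
So the blended color is (134, 127, 84), about #867f54.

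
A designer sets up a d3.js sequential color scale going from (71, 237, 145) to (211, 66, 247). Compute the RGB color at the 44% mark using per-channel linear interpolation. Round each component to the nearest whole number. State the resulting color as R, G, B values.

(133, 162, 190)

44% corresponds to t = 0.44.
R = 71 + 0.44 × (211 − 71) = 71 + 0.44 × 140 = 132.6 → 133
G = 237 + 0.44 × (66 − 237) = 237 + 0.44 × -171 = 161.76 → 162
B = 145 + 0.44 × (247 − 145) = 145 + 0.44 × 102 = 189.88 → 190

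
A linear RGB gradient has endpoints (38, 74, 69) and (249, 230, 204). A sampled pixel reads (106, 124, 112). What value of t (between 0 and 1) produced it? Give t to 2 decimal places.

Invert the lerp on the R channel (largest span, 211): t = (106 − 38) / (249 − 38) = 68/211 = 0.32227.
Check on G: (124 − 74)/(230 − 74) = 0.3205 ✓

0.32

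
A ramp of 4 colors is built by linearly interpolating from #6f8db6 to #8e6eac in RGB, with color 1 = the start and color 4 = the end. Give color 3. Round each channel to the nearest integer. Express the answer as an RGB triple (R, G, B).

(132, 120, 175)

With 4 swatches and endpoints inclusive, swatch 3 sits at t = (3 − 1)/(4 − 1) = 2/3 ≈ 0.6667.
#6f8db6 → (111, 141, 182); #8e6eac → (142, 110, 172).
R = 111 + 0.6667 × (142 − 111) = 131.668 → 132
G = 141 + 0.6667 × (110 − 141) = 120.332 → 120
B = 182 + 0.6667 × (172 − 182) = 175.333 → 175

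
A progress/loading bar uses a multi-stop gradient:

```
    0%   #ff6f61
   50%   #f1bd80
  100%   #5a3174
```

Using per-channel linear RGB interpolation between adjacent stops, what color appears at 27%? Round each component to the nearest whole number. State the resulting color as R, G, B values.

27% lies between the 0% and 50% stops, so the local fraction is t = (27 − 0)/(50 − 0) = 27/50 ≈ 0.54.
#ff6f61 → (255, 111, 97); #f1bd80 → (241, 189, 128).
R = 255 + 0.54 × (241 − 255) = 247.44 → 247
G = 111 + 0.54 × (189 − 111) = 153.12 → 153
B = 97 + 0.54 × (128 − 97) = 113.74 → 114

(247, 153, 114)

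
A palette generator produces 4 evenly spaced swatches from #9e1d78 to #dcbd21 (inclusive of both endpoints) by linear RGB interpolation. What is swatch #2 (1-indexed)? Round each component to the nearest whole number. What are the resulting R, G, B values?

With 4 swatches and endpoints inclusive, swatch 2 sits at t = (2 − 1)/(4 − 1) = 1/3 ≈ 0.3333.
#9e1d78 → (158, 29, 120); #dcbd21 → (220, 189, 33).
R = 158 + 0.3333 × (220 − 158) = 178.665 → 179
G = 29 + 0.3333 × (189 − 29) = 82.328 → 82
B = 120 + 0.3333 × (33 − 120) = 91.003 → 91

(179, 82, 91)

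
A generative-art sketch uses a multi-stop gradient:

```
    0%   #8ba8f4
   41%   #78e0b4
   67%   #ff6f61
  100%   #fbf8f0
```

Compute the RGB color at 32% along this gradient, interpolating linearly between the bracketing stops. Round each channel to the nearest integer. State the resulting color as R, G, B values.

(124, 212, 194)

32% lies between the 0% and 41% stops, so the local fraction is t = (32 − 0)/(41 − 0) = 32/41 ≈ 0.7805.
#8ba8f4 → (139, 168, 244); #78e0b4 → (120, 224, 180).
R = 139 + 0.7805 × (120 − 139) = 124.171 → 124
G = 168 + 0.7805 × (224 − 168) = 211.708 → 212
B = 244 + 0.7805 × (180 − 244) = 194.048 → 194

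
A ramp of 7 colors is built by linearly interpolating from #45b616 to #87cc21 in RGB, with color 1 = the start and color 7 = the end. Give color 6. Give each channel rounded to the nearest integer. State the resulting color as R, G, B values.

(124, 200, 31)

With 7 swatches and endpoints inclusive, swatch 6 sits at t = (6 − 1)/(7 − 1) = 5/6 ≈ 0.8333.
#45b616 → (69, 182, 22); #87cc21 → (135, 204, 33).
R = 69 + 0.8333 × (135 − 69) = 123.998 → 124
G = 182 + 0.8333 × (204 − 182) = 200.333 → 200
B = 22 + 0.8333 × (33 − 22) = 31.166 → 31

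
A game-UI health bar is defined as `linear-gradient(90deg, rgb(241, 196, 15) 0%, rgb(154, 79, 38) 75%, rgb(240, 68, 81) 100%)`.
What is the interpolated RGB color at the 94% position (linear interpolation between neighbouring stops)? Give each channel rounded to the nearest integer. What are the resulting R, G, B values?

94% lies between the 75% and 100% stops, so the local fraction is t = (94 − 75)/(100 − 75) = 19/25 ≈ 0.76.
R = 154 + 0.76 × (240 − 154) = 219.36 → 219
G = 79 + 0.76 × (68 − 79) = 70.64 → 71
B = 38 + 0.76 × (81 − 38) = 70.68 → 71

(219, 71, 71)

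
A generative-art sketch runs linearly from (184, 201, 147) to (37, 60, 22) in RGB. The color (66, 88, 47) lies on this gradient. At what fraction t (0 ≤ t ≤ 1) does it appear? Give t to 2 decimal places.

Invert the lerp on the R channel (largest span, 147): t = (66 − 184) / (37 − 184) = -118/-147 = 0.80272.
Check on G: (88 − 201)/(60 − 201) = 0.8014 ✓

0.80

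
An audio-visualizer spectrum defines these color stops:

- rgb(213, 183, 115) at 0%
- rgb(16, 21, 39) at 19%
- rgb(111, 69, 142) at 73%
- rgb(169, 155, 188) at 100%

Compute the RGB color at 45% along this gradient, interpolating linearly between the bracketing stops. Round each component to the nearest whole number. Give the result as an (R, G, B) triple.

(62, 44, 89)

45% lies between the 19% and 73% stops, so the local fraction is t = (45 − 19)/(73 − 19) = 26/54 ≈ 0.4815.
R = 16 + 0.4815 × (111 − 16) = 61.742 → 62
G = 21 + 0.4815 × (69 − 21) = 44.112 → 44
B = 39 + 0.4815 × (142 − 39) = 88.594 → 89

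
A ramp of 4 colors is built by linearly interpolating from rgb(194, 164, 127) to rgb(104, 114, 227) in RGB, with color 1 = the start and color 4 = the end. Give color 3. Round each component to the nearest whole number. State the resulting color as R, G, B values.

(134, 131, 194)

With 4 swatches and endpoints inclusive, swatch 3 sits at t = (3 − 1)/(4 − 1) = 2/3 ≈ 0.6667.
R = 194 + 0.6667 × (104 − 194) = 133.997 → 134
G = 164 + 0.6667 × (114 − 164) = 130.665 → 131
B = 127 + 0.6667 × (227 − 127) = 193.67 → 194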